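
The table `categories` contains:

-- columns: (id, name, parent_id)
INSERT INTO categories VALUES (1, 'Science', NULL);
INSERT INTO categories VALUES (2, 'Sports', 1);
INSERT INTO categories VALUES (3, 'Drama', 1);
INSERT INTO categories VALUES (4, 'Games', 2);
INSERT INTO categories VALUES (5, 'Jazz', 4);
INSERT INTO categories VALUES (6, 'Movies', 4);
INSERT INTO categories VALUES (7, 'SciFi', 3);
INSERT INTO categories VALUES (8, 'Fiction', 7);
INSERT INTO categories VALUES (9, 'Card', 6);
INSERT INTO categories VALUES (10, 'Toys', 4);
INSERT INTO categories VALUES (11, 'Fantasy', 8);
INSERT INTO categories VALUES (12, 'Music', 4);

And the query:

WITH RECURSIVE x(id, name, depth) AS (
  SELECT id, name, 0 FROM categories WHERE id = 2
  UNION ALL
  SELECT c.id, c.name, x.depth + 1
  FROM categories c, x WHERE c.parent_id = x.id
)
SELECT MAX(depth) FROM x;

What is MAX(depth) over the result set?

3

Base: id=2 (Sports) at depth 0.
Iteration 1: rows with parent_id in {2} -> Games (id 4, depth 1).
Iteration 2: rows with parent_id in {4} -> Jazz (id 5, depth 2), Movies (id 6, depth 2), Toys (id 10, depth 2), Music (id 12, depth 2).
Iteration 3: rows with parent_id in {5,6,10,12} -> Card (id 9, depth 3).
Iteration 4: no rows with parent_id in {9}; recursion stops.
depth values: 0, 1, 2, 2, 2, 2, 3; the maximum is 3.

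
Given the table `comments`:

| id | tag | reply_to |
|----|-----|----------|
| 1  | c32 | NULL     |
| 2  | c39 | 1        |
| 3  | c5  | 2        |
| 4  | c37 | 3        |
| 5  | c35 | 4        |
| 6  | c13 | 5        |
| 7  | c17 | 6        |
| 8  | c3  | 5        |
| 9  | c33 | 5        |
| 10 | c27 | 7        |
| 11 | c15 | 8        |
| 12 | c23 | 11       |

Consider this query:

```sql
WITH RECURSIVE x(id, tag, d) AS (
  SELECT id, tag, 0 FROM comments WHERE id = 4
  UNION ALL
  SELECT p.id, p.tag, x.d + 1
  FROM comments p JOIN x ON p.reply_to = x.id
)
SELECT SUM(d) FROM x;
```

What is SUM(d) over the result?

Base: id=4 (c37) at d 0.
Iteration 1: rows with reply_to in {4} -> c35 (id 5, d 1).
Iteration 2: rows with reply_to in {5} -> c13 (id 6, d 2), c3 (id 8, d 2), c33 (id 9, d 2).
Iteration 3: rows with reply_to in {6,8,9} -> c17 (id 7, d 3), c15 (id 11, d 3).
Iteration 4: rows with reply_to in {7,11} -> c27 (id 10, d 4), c23 (id 12, d 4).
Iteration 5: no rows with reply_to in {10,12}; recursion stops.
SUM(d) = 0 + 1 + 2 + 2 + 2 + 3 + 3 + 4 + 4 = 21.

21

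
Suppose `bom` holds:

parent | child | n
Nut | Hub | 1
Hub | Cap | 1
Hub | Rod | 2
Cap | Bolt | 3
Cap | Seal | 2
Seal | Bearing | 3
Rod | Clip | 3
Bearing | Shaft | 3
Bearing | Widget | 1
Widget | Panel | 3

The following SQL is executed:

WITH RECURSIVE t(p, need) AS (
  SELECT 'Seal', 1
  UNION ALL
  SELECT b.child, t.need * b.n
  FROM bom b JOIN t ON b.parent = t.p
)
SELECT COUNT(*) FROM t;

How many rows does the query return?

Base: (Seal, need=1).
Iteration 1: components of {Seal} -> Bearing = 1*3 = 3.
Iteration 2: components of {Bearing} -> Shaft = 3*3 = 9, Widget = 3*1 = 3.
Iteration 3: components of {Shaft,Widget} -> Panel = 3*3 = 9.
Iteration 4: no further components; recursion stops.
Total rows emitted: 5.

5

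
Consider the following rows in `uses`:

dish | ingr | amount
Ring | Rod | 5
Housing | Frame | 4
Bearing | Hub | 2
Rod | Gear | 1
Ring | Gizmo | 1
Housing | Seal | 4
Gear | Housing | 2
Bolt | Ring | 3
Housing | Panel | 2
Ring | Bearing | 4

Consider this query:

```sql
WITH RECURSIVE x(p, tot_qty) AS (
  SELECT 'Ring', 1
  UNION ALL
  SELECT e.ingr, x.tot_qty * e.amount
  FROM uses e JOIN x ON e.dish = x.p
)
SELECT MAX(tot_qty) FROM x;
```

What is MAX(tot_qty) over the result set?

40

Base: (Ring, tot_qty=1).
Iteration 1: components of {Ring} -> Bearing = 1*4 = 4, Gizmo = 1*1 = 1, Rod = 1*5 = 5.
Iteration 2: components of {Bearing,Gizmo,Rod} -> Gear = 5*1 = 5, Hub = 4*2 = 8.
Iteration 3: components of {Gear,Hub} -> Housing = 5*2 = 10.
Iteration 4: components of {Housing} -> Frame = 10*4 = 40, Panel = 10*2 = 20, Seal = 10*4 = 40.
Iteration 5: no further components; recursion stops.
tot_qty values: 1, 1, 5, 4, 5, 8, 10, 40, 20, 40; the maximum is 40.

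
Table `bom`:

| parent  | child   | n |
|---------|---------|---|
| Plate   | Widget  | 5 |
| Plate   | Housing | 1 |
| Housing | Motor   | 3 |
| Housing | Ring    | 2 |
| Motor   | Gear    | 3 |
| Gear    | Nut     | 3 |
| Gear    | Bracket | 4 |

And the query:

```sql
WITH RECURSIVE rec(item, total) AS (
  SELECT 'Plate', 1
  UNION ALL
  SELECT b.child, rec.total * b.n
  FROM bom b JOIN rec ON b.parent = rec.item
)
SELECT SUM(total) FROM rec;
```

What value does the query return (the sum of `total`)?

84

Base: (Plate, total=1).
Iteration 1: components of {Plate} -> Housing = 1*1 = 1, Widget = 1*5 = 5.
Iteration 2: components of {Housing,Widget} -> Motor = 1*3 = 3, Ring = 1*2 = 2.
Iteration 3: components of {Motor,Ring} -> Gear = 3*3 = 9.
Iteration 4: components of {Gear} -> Bracket = 9*4 = 36, Nut = 9*3 = 27.
Iteration 5: no further components; recursion stops.
SUM(total) = 1 + 5 + 1 + 3 + 2 + 9 + 27 + 36 = 84.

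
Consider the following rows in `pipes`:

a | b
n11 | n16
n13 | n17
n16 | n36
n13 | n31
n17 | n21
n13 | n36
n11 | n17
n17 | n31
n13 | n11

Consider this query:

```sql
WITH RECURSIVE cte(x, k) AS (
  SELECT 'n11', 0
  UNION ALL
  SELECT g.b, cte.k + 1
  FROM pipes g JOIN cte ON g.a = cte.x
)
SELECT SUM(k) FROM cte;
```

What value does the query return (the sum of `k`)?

Base: (n11, k=0).
Iteration 1: edges from {n11} -> (n16, k=1), (n17, k=1).
Iteration 2: edges from {n16,n17} -> (n21, k=2), (n31, k=2), (n36, k=2).
Iteration 3: no outgoing edges from {n21,n31,n36}; recursion stops.
SUM(k) = 0 + 1 + 1 + 2 + 2 + 2 = 8.

8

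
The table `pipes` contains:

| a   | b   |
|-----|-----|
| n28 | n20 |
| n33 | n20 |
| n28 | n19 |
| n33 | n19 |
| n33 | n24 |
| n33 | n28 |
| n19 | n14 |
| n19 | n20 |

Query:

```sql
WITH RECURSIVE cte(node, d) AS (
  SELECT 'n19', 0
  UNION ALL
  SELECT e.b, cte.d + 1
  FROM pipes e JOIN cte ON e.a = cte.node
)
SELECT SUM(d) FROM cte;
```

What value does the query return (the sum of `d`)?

2

Base: (n19, d=0).
Iteration 1: edges from {n19} -> (n14, d=1), (n20, d=1).
Iteration 2: no outgoing edges from {n14,n20}; recursion stops.
SUM(d) = 0 + 1 + 1 = 2.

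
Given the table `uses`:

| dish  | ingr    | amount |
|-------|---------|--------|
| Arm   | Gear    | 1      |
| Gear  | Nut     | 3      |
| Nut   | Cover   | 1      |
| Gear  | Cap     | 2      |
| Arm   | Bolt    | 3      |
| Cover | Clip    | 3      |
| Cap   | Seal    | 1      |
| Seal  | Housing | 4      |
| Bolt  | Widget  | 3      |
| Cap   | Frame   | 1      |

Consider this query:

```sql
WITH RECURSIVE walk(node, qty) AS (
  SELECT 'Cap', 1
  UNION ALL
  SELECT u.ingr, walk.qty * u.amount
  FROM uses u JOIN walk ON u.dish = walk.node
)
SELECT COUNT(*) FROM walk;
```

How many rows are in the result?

Base: (Cap, qty=1).
Iteration 1: components of {Cap} -> Frame = 1*1 = 1, Seal = 1*1 = 1.
Iteration 2: components of {Frame,Seal} -> Housing = 1*4 = 4.
Iteration 3: no further components; recursion stops.
Total rows emitted: 4.

4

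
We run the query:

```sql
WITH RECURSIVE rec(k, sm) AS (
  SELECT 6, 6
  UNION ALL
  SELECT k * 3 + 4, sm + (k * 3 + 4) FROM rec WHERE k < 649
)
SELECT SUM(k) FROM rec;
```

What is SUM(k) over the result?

2900

Base: k=6, sm=6.
Iteration 1: 6 < 649 holds -> k = 6 * 3 + 4 = 22, sm = 6 + 22 = 28.
Iteration 2: 22 < 649 holds -> k = 22 * 3 + 4 = 70, sm = 28 + 70 = 98.
Iteration 3: 70 < 649 holds -> k = 70 * 3 + 4 = 214, sm = 98 + 214 = 312.
Iteration 4: 214 < 649 holds -> k = 214 * 3 + 4 = 646, sm = 312 + 646 = 958.
Iteration 5: 646 < 649 holds -> k = 646 * 3 + 4 = 1942, sm = 958 + 1942 = 2900.
Iteration 6: 1942 < 649 fails; recursion stops.
SUM(k) = 6 + 22 + 70 + 214 + 646 + 1942 = 2900.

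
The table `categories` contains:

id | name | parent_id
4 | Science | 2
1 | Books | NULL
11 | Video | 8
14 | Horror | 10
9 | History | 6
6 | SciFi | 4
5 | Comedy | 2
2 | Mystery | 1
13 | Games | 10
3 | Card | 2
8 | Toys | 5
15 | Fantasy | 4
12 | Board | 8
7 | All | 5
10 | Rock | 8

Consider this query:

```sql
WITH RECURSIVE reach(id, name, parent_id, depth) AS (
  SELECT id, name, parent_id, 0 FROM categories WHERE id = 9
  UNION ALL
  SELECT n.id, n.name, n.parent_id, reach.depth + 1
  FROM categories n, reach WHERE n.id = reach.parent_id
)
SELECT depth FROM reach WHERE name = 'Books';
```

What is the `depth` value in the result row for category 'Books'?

4

Base: id=9 (History), parent_id=6, depth 0.
Iteration 1: join on id=6 -> SciFi (id 6, parent_id=4, depth 1).
Iteration 2: join on id=4 -> Science (id 4, parent_id=2, depth 2).
Iteration 3: join on id=2 -> Mystery (id 2, parent_id=1, depth 3).
Iteration 4: join on id=1 -> Books (id 1, parent_id=NULL, depth 4).
Iteration 5: parent_id is NULL; no match; recursion stops.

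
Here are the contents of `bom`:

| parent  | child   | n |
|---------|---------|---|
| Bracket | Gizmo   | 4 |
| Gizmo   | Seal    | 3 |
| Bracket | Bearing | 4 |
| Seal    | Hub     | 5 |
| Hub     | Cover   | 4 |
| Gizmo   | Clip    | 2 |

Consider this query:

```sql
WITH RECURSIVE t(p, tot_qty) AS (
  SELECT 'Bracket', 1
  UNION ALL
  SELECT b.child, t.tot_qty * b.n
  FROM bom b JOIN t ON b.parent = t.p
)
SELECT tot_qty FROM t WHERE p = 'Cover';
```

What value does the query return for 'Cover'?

Base: (Bracket, tot_qty=1).
Iteration 1: components of {Bracket} -> Bearing = 1*4 = 4, Gizmo = 1*4 = 4.
Iteration 2: components of {Bearing,Gizmo} -> Clip = 4*2 = 8, Seal = 4*3 = 12.
Iteration 3: components of {Clip,Seal} -> Hub = 12*5 = 60.
Iteration 4: components of {Hub} -> Cover = 60*4 = 240.
Iteration 5: no further components; recursion stops.

240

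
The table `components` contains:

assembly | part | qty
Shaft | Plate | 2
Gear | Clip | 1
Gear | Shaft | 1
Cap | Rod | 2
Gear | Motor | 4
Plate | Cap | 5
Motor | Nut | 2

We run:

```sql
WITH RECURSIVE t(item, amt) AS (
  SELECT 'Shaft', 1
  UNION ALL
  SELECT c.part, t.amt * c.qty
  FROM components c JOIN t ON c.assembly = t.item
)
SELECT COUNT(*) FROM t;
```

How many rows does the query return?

Base: (Shaft, amt=1).
Iteration 1: components of {Shaft} -> Plate = 1*2 = 2.
Iteration 2: components of {Plate} -> Cap = 2*5 = 10.
Iteration 3: components of {Cap} -> Rod = 10*2 = 20.
Iteration 4: no further components; recursion stops.
Total rows emitted: 4.

4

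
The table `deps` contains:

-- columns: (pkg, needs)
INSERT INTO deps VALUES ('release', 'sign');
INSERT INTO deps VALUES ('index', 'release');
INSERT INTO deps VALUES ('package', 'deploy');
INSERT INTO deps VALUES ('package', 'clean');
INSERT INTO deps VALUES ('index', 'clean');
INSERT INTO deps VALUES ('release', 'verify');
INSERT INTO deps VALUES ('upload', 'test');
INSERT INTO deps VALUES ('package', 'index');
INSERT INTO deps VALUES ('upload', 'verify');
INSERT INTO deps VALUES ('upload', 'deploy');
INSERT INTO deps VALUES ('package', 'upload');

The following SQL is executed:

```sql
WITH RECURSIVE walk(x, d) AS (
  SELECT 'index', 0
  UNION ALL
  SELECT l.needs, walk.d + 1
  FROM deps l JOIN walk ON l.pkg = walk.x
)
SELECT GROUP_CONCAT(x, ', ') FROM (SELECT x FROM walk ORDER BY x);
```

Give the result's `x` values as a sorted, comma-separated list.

Base: (index, d=0).
Iteration 1: edges from {index} -> (clean, d=1), (release, d=1).
Iteration 2: edges from {clean,release} -> (sign, d=2), (verify, d=2).
Iteration 3: no outgoing edges from {sign,verify}; recursion stops.

clean, index, release, sign, verify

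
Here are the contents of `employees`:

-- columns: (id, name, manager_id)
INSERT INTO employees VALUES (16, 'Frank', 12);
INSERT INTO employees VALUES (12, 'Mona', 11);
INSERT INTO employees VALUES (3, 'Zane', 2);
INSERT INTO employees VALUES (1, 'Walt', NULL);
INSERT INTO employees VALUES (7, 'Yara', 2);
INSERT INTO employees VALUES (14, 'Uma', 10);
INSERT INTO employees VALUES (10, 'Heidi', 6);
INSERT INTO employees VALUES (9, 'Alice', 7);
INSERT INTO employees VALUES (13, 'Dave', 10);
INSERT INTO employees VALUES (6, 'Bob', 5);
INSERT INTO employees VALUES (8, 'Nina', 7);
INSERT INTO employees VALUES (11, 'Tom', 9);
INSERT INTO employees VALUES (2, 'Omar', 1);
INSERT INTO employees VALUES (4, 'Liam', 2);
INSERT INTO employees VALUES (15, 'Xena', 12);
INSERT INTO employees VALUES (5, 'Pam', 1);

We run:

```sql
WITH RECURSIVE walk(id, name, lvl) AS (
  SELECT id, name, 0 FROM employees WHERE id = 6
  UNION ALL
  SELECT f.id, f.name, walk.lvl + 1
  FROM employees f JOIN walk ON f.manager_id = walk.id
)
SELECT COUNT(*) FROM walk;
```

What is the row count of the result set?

Base: id=6 (Bob) at lvl 0.
Iteration 1: rows with manager_id in {6} -> Heidi (id 10, lvl 1).
Iteration 2: rows with manager_id in {10} -> Dave (id 13, lvl 2), Uma (id 14, lvl 2).
Iteration 3: no rows with manager_id in {13,14}; recursion stops.
Total rows emitted: 4.

4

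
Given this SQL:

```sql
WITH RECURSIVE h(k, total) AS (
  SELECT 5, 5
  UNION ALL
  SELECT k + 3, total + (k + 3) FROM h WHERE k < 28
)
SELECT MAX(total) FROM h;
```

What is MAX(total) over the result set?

153

Base: k=5, total=5.
Iteration 1: 5 < 28 holds -> k = 5 + 3 = 8, total = 5 + 8 = 13.
Iteration 2: 8 < 28 holds -> k = 8 + 3 = 11, total = 13 + 11 = 24.
Iteration 3: 11 < 28 holds -> k = 11 + 3 = 14, total = 24 + 14 = 38.
Iteration 4: 14 < 28 holds -> k = 14 + 3 = 17, total = 38 + 17 = 55.
Iteration 5: 17 < 28 holds -> k = 17 + 3 = 20, total = 55 + 20 = 75.
Iteration 6: 20 < 28 holds -> k = 20 + 3 = 23, total = 75 + 23 = 98.
Iteration 7: 23 < 28 holds -> k = 23 + 3 = 26, total = 98 + 26 = 124.
Iteration 8: 26 < 28 holds -> k = 26 + 3 = 29, total = 124 + 29 = 153.
Iteration 9: 29 < 28 fails; recursion stops.
total values: 5, 13, 24, 38, 55, 75, 98, 124, 153; the maximum is 153.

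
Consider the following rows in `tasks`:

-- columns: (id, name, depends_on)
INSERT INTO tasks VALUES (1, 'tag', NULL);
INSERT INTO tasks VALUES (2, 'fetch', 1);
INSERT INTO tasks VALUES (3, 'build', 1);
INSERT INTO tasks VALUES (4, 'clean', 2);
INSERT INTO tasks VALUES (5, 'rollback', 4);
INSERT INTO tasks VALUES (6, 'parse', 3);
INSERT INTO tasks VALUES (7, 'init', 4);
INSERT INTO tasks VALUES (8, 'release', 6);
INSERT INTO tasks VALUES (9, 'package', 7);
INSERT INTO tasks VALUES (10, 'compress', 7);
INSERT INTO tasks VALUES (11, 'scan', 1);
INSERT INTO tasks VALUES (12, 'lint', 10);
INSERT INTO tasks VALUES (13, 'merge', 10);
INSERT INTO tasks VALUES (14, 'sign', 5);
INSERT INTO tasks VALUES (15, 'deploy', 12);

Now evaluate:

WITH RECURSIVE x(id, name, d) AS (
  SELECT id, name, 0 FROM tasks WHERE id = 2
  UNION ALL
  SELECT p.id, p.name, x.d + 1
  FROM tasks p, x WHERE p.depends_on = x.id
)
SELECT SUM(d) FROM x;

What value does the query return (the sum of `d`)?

27

Base: id=2 (fetch) at d 0.
Iteration 1: rows with depends_on in {2} -> clean (id 4, d 1).
Iteration 2: rows with depends_on in {4} -> rollback (id 5, d 2), init (id 7, d 2).
Iteration 3: rows with depends_on in {5,7} -> package (id 9, d 3), compress (id 10, d 3), sign (id 14, d 3).
Iteration 4: rows with depends_on in {9,10,14} -> lint (id 12, d 4), merge (id 13, d 4).
Iteration 5: rows with depends_on in {12,13} -> deploy (id 15, d 5).
Iteration 6: no rows with depends_on in {15}; recursion stops.
SUM(d) = 0 + 1 + 2 + 2 + 3 + 3 + 3 + 4 + 4 + 5 = 27.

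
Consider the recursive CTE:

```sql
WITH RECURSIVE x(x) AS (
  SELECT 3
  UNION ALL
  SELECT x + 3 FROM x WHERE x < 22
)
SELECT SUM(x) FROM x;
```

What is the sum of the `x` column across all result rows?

Base: x=3.
Iteration 1: 3 < 22 holds -> x = 3 + 3 = 6.
Iteration 2: 6 < 22 holds -> x = 6 + 3 = 9.
Iteration 3: 9 < 22 holds -> x = 9 + 3 = 12.
Iteration 4: 12 < 22 holds -> x = 12 + 3 = 15.
Iteration 5: 15 < 22 holds -> x = 15 + 3 = 18.
Iteration 6: 18 < 22 holds -> x = 18 + 3 = 21.
Iteration 7: 21 < 22 holds -> x = 21 + 3 = 24.
Iteration 8: 24 < 22 fails; recursion stops.
SUM(x) = 3 + 6 + 9 + 12 + 15 + 18 + 21 + 24 = 108.

108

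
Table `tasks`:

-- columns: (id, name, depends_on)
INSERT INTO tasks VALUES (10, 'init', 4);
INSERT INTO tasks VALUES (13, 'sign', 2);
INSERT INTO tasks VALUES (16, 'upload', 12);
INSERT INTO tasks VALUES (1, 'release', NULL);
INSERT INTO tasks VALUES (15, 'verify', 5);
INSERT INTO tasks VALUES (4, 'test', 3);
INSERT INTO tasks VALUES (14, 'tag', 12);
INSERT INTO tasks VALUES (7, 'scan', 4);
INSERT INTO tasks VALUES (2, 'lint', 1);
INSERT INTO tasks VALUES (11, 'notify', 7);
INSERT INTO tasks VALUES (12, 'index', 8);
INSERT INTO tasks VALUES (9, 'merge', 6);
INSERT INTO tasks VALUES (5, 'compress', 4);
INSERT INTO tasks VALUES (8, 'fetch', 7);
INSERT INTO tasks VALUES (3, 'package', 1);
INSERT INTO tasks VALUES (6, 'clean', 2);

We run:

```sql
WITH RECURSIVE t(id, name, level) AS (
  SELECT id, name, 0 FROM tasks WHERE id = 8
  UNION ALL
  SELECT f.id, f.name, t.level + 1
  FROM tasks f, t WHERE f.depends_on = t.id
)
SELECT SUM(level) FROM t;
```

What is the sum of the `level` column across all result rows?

5

Base: id=8 (fetch) at level 0.
Iteration 1: rows with depends_on in {8} -> index (id 12, level 1).
Iteration 2: rows with depends_on in {12} -> tag (id 14, level 2), upload (id 16, level 2).
Iteration 3: no rows with depends_on in {14,16}; recursion stops.
SUM(level) = 0 + 1 + 2 + 2 = 5.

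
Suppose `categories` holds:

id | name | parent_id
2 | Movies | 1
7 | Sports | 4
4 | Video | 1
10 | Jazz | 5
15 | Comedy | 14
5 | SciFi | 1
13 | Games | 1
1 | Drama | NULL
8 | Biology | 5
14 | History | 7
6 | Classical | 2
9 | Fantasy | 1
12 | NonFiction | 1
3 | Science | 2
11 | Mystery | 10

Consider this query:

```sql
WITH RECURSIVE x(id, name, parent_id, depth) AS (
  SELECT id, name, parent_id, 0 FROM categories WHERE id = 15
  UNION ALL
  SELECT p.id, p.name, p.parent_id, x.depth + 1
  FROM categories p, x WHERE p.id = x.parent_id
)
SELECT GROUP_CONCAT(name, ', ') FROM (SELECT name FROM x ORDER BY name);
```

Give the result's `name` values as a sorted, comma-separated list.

Comedy, Drama, History, Sports, Video

Base: id=15 (Comedy), parent_id=14, depth 0.
Iteration 1: join on id=14 -> History (id 14, parent_id=7, depth 1).
Iteration 2: join on id=7 -> Sports (id 7, parent_id=4, depth 2).
Iteration 3: join on id=4 -> Video (id 4, parent_id=1, depth 3).
Iteration 4: join on id=1 -> Drama (id 1, parent_id=NULL, depth 4).
Iteration 5: parent_id is NULL; no match; recursion stops.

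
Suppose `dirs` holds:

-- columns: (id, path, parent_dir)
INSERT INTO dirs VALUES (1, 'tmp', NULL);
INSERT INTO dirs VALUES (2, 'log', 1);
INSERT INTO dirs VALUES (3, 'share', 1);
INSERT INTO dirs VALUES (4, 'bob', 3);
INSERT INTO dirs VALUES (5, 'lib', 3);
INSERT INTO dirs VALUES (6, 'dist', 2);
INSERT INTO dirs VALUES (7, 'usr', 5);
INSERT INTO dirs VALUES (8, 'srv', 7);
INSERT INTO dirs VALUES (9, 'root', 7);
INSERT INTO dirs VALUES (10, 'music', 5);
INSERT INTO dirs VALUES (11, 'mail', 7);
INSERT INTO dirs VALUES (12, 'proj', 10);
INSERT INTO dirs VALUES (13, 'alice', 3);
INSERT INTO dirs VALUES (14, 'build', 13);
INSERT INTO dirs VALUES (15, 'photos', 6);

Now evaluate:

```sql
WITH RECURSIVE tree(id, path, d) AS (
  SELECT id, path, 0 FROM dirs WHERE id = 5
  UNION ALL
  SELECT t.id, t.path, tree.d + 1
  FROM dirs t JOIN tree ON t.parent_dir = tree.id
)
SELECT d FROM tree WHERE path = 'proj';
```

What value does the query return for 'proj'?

2

Base: id=5 (lib) at d 0.
Iteration 1: rows with parent_dir in {5} -> usr (id 7, d 1), music (id 10, d 1).
Iteration 2: rows with parent_dir in {7,10} -> srv (id 8, d 2), root (id 9, d 2), mail (id 11, d 2), proj (id 12, d 2).
Iteration 3: no rows with parent_dir in {8,9,11,12}; recursion stops.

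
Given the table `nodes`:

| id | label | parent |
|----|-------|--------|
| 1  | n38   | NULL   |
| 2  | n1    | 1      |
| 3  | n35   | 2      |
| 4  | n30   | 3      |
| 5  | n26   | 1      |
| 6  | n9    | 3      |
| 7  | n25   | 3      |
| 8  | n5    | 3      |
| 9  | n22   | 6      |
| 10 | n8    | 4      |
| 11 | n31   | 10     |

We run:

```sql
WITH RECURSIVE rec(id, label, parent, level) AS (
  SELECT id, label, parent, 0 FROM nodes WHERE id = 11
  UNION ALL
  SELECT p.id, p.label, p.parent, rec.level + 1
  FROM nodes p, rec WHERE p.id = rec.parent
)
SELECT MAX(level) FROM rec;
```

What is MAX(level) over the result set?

5

Base: id=11 (n31), parent=10, level 0.
Iteration 1: join on id=10 -> n8 (id 10, parent=4, level 1).
Iteration 2: join on id=4 -> n30 (id 4, parent=3, level 2).
Iteration 3: join on id=3 -> n35 (id 3, parent=2, level 3).
Iteration 4: join on id=2 -> n1 (id 2, parent=1, level 4).
Iteration 5: join on id=1 -> n38 (id 1, parent=NULL, level 5).
Iteration 6: parent is NULL; no match; recursion stops.
level values: 0, 1, 2, 3, 4, 5; the maximum is 5.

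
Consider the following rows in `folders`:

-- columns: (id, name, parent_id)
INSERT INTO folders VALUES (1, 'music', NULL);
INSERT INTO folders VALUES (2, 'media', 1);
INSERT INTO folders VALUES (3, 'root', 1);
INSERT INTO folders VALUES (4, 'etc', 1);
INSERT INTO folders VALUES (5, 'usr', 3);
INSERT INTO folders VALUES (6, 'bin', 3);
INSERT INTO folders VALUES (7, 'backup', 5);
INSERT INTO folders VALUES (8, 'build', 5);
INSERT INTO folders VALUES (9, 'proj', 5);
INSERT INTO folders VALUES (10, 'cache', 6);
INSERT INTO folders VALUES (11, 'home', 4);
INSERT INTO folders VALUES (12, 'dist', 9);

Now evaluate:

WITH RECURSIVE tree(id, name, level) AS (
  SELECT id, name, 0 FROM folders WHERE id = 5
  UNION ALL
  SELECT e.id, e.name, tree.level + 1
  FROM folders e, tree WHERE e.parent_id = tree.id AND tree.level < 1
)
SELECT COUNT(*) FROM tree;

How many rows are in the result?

Base: id=5 (usr) at level 0.
Iteration 1: rows with parent_id in {5} -> backup (id 7, level 1), build (id 8, level 1), proj (id 9, level 1).
Iteration 2: level < 1 fails for all current rows; recursion stops.
Total rows emitted: 4.

4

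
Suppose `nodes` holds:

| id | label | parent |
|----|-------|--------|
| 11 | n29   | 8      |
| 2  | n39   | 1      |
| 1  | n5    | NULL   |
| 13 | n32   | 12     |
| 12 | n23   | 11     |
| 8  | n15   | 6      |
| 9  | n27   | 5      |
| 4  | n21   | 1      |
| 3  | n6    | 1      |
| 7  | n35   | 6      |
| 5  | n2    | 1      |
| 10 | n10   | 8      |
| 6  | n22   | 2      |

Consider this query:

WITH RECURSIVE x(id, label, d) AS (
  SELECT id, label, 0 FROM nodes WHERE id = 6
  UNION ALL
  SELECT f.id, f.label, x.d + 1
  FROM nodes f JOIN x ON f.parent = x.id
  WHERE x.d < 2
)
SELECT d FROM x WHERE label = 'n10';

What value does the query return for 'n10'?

2

Base: id=6 (n22) at d 0.
Iteration 1: rows with parent in {6} -> n35 (id 7, d 1), n15 (id 8, d 1).
Iteration 2: rows with parent in {7,8} -> n10 (id 10, d 2), n29 (id 11, d 2).
Iteration 3: d < 2 fails for all current rows; recursion stops.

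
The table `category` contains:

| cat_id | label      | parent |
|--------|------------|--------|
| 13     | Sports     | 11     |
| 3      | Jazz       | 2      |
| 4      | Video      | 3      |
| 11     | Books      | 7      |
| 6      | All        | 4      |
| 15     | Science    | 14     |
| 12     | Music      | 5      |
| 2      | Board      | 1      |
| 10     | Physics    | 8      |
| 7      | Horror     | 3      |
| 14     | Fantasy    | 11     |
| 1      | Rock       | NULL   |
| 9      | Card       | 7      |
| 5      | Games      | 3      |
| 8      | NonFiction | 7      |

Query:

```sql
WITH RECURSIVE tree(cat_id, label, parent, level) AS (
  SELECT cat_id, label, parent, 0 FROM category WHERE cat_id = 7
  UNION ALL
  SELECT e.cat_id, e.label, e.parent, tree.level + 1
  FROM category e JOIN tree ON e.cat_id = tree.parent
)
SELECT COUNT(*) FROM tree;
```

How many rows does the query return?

4

Base: cat_id=7 (Horror), parent=3, level 0.
Iteration 1: join on cat_id=3 -> Jazz (id 3, parent=2, level 1).
Iteration 2: join on cat_id=2 -> Board (id 2, parent=1, level 2).
Iteration 3: join on cat_id=1 -> Rock (id 1, parent=NULL, level 3).
Iteration 4: parent is NULL; no match; recursion stops.
Total rows emitted: 4.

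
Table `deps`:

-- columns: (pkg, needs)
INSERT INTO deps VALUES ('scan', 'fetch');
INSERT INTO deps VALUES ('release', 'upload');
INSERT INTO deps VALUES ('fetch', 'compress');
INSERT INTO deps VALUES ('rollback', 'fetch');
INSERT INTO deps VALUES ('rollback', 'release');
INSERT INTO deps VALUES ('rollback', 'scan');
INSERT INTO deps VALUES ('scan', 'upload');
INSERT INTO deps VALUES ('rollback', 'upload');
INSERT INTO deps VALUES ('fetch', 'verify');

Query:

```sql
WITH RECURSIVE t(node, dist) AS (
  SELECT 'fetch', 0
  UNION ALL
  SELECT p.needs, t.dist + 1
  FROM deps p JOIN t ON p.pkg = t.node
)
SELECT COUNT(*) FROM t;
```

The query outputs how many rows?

Base: (fetch, dist=0).
Iteration 1: edges from {fetch} -> (compress, dist=1), (verify, dist=1).
Iteration 2: no outgoing edges from {compress,verify}; recursion stops.
Total rows emitted: 3.

3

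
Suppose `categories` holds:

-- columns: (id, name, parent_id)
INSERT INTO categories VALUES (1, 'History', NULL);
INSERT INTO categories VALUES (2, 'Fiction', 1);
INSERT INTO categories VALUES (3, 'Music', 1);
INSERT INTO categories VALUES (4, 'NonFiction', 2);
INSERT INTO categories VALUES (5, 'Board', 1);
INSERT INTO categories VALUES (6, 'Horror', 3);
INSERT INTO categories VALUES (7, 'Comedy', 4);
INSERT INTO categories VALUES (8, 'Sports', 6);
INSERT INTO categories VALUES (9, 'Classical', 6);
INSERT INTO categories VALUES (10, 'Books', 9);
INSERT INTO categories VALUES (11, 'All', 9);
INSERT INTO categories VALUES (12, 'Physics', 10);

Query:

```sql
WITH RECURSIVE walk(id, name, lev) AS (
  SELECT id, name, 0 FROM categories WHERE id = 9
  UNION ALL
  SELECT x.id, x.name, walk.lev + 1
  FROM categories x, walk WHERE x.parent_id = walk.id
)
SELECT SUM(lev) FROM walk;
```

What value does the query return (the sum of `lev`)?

Base: id=9 (Classical) at lev 0.
Iteration 1: rows with parent_id in {9} -> Books (id 10, lev 1), All (id 11, lev 1).
Iteration 2: rows with parent_id in {10,11} -> Physics (id 12, lev 2).
Iteration 3: no rows with parent_id in {12}; recursion stops.
SUM(lev) = 0 + 1 + 1 + 2 = 4.

4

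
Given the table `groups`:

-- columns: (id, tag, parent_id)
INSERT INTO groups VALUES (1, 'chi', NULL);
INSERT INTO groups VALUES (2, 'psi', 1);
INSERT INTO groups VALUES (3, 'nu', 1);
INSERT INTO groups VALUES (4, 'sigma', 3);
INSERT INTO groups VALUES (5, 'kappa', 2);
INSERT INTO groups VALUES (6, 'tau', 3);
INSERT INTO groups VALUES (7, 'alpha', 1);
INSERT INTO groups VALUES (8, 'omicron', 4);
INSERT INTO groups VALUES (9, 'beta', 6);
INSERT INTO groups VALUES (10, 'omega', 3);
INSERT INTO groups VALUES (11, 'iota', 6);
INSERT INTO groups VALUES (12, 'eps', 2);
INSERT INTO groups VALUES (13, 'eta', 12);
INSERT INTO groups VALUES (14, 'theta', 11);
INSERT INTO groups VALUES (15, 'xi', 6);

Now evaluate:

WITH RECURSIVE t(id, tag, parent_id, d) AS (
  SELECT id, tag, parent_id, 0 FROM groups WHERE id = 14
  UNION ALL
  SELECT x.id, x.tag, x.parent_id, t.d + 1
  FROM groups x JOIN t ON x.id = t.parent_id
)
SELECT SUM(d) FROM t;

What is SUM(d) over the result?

Base: id=14 (theta), parent_id=11, d 0.
Iteration 1: join on id=11 -> iota (id 11, parent_id=6, d 1).
Iteration 2: join on id=6 -> tau (id 6, parent_id=3, d 2).
Iteration 3: join on id=3 -> nu (id 3, parent_id=1, d 3).
Iteration 4: join on id=1 -> chi (id 1, parent_id=NULL, d 4).
Iteration 5: parent_id is NULL; no match; recursion stops.
SUM(d) = 0 + 1 + 2 + 3 + 4 = 10.

10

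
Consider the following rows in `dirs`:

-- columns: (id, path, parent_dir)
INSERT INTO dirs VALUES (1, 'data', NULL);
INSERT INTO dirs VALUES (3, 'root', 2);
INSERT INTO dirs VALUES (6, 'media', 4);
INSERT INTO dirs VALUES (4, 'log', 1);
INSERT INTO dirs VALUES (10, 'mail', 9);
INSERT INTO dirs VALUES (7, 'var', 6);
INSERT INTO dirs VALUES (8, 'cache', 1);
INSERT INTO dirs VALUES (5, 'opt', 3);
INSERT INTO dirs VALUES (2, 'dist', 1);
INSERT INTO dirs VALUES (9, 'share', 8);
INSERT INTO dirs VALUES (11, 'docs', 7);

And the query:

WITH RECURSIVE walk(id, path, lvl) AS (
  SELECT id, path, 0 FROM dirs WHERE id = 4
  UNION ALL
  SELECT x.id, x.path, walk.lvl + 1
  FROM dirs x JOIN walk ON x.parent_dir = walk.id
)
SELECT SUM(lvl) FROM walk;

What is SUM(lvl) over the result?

6

Base: id=4 (log) at lvl 0.
Iteration 1: rows with parent_dir in {4} -> media (id 6, lvl 1).
Iteration 2: rows with parent_dir in {6} -> var (id 7, lvl 2).
Iteration 3: rows with parent_dir in {7} -> docs (id 11, lvl 3).
Iteration 4: no rows with parent_dir in {11}; recursion stops.
SUM(lvl) = 0 + 1 + 2 + 3 = 6.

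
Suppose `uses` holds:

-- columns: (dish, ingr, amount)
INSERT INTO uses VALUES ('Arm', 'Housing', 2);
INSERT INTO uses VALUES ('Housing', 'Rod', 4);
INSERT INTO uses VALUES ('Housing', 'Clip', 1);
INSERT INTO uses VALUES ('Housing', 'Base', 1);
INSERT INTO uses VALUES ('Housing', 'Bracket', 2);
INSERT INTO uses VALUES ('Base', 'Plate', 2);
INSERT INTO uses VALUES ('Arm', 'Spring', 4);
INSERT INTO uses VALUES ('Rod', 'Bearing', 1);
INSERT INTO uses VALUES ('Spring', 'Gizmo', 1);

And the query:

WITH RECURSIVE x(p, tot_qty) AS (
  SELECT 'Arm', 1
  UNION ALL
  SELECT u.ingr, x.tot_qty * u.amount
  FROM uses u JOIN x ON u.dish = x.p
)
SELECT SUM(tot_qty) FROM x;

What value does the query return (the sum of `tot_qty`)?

Base: (Arm, tot_qty=1).
Iteration 1: components of {Arm} -> Housing = 1*2 = 2, Spring = 1*4 = 4.
Iteration 2: components of {Housing,Spring} -> Base = 2*1 = 2, Bracket = 2*2 = 4, Clip = 2*1 = 2, Gizmo = 4*1 = 4, Rod = 2*4 = 8.
Iteration 3: components of {Base,Bracket,Clip,Gizmo,Rod} -> Bearing = 8*1 = 8, Plate = 2*2 = 4.
Iteration 4: no further components; recursion stops.
SUM(tot_qty) = 1 + 2 + 4 + 8 + 2 + 2 + 4 + 4 + 8 + 4 = 39.

39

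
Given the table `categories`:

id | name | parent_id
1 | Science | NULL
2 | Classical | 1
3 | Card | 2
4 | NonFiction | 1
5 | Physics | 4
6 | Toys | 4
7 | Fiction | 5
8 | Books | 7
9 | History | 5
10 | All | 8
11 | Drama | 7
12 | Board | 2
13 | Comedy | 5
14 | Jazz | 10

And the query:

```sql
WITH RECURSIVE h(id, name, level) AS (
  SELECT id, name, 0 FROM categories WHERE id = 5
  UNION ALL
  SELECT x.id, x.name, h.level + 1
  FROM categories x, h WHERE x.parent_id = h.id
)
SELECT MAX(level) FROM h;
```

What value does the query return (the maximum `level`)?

4

Base: id=5 (Physics) at level 0.
Iteration 1: rows with parent_id in {5} -> Fiction (id 7, level 1), History (id 9, level 1), Comedy (id 13, level 1).
Iteration 2: rows with parent_id in {7,9,13} -> Books (id 8, level 2), Drama (id 11, level 2).
Iteration 3: rows with parent_id in {8,11} -> All (id 10, level 3).
Iteration 4: rows with parent_id in {10} -> Jazz (id 14, level 4).
Iteration 5: no rows with parent_id in {14}; recursion stops.
level values: 0, 1, 1, 1, 2, 2, 3, 4; the maximum is 4.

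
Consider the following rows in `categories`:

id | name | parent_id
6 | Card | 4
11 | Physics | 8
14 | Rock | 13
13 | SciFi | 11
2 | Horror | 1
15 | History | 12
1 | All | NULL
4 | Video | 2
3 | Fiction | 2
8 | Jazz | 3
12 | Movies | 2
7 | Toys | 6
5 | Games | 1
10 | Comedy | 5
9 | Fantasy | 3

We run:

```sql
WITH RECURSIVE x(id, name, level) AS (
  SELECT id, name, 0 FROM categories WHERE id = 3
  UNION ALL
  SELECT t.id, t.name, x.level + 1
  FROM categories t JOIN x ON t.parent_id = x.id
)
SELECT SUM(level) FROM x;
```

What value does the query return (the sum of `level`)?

11

Base: id=3 (Fiction) at level 0.
Iteration 1: rows with parent_id in {3} -> Jazz (id 8, level 1), Fantasy (id 9, level 1).
Iteration 2: rows with parent_id in {8,9} -> Physics (id 11, level 2).
Iteration 3: rows with parent_id in {11} -> SciFi (id 13, level 3).
Iteration 4: rows with parent_id in {13} -> Rock (id 14, level 4).
Iteration 5: no rows with parent_id in {14}; recursion stops.
SUM(level) = 0 + 1 + 1 + 2 + 3 + 4 = 11.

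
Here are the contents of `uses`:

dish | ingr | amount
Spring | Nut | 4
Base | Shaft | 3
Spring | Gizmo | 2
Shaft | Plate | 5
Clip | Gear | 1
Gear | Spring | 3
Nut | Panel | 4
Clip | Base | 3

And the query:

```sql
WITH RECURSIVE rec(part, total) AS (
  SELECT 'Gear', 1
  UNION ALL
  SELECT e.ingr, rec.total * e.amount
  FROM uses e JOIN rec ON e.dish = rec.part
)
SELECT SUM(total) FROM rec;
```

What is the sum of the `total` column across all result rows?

70

Base: (Gear, total=1).
Iteration 1: components of {Gear} -> Spring = 1*3 = 3.
Iteration 2: components of {Spring} -> Gizmo = 3*2 = 6, Nut = 3*4 = 12.
Iteration 3: components of {Gizmo,Nut} -> Panel = 12*4 = 48.
Iteration 4: no further components; recursion stops.
SUM(total) = 1 + 3 + 12 + 6 + 48 = 70.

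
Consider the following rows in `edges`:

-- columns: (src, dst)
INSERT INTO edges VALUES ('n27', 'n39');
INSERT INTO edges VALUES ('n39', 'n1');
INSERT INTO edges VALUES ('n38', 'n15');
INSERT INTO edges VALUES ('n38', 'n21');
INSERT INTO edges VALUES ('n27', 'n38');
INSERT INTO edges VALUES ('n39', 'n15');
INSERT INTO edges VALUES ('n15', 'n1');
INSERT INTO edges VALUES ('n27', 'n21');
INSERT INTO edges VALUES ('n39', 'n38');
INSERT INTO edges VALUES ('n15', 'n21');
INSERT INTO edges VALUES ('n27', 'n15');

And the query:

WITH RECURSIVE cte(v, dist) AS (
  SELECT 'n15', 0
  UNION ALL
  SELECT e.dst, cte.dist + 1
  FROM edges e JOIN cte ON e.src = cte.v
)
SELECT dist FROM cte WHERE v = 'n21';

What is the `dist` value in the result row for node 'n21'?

Base: (n15, dist=0).
Iteration 1: edges from {n15} -> (n1, dist=1), (n21, dist=1).
Iteration 2: no outgoing edges from {n1,n21}; recursion stops.

1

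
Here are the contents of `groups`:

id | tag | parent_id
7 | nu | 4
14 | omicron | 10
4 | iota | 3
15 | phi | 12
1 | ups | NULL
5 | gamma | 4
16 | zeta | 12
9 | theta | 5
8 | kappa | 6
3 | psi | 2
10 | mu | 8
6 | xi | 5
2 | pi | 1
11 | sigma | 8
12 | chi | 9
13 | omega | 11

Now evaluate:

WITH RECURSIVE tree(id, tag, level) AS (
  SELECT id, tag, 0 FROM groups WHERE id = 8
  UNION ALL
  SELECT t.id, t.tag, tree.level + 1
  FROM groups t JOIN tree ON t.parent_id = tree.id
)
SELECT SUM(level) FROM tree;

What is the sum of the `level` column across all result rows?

6

Base: id=8 (kappa) at level 0.
Iteration 1: rows with parent_id in {8} -> mu (id 10, level 1), sigma (id 11, level 1).
Iteration 2: rows with parent_id in {10,11} -> omega (id 13, level 2), omicron (id 14, level 2).
Iteration 3: no rows with parent_id in {13,14}; recursion stops.
SUM(level) = 0 + 1 + 1 + 2 + 2 = 6.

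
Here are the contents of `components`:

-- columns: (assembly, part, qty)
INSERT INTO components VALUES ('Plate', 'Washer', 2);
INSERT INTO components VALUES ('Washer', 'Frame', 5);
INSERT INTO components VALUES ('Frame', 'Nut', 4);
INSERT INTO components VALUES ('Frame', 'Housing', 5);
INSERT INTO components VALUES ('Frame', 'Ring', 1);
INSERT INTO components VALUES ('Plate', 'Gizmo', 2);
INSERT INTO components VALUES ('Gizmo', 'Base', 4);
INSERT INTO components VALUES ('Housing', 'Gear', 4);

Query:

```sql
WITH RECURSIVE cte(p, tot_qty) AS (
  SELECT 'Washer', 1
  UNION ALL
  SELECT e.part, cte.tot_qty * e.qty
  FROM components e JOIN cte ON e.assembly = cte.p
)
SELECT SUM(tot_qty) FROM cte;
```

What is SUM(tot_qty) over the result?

156

Base: (Washer, tot_qty=1).
Iteration 1: components of {Washer} -> Frame = 1*5 = 5.
Iteration 2: components of {Frame} -> Housing = 5*5 = 25, Nut = 5*4 = 20, Ring = 5*1 = 5.
Iteration 3: components of {Housing,Nut,Ring} -> Gear = 25*4 = 100.
Iteration 4: no further components; recursion stops.
SUM(tot_qty) = 1 + 5 + 20 + 25 + 5 + 100 = 156.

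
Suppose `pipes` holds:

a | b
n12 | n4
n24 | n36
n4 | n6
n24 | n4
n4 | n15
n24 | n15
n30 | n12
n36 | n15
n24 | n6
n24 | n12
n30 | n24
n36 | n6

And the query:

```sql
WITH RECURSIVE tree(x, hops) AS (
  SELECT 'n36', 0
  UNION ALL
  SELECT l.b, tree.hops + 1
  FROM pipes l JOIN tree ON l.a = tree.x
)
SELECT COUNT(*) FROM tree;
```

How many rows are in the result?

Base: (n36, hops=0).
Iteration 1: edges from {n36} -> (n15, hops=1), (n6, hops=1).
Iteration 2: no outgoing edges from {n15,n6}; recursion stops.
Total rows emitted: 3.

3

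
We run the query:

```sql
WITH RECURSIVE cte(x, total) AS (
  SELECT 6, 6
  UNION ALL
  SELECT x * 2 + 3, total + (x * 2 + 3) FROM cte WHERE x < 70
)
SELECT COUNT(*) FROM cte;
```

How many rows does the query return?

Base: x=6, total=6.
Iteration 1: 6 < 70 holds -> x = 6 * 2 + 3 = 15, total = 6 + 15 = 21.
Iteration 2: 15 < 70 holds -> x = 15 * 2 + 3 = 33, total = 21 + 33 = 54.
Iteration 3: 33 < 70 holds -> x = 33 * 2 + 3 = 69, total = 54 + 69 = 123.
Iteration 4: 69 < 70 holds -> x = 69 * 2 + 3 = 141, total = 123 + 141 = 264.
Iteration 5: 141 < 70 fails; recursion stops.
Total rows emitted: 5.

5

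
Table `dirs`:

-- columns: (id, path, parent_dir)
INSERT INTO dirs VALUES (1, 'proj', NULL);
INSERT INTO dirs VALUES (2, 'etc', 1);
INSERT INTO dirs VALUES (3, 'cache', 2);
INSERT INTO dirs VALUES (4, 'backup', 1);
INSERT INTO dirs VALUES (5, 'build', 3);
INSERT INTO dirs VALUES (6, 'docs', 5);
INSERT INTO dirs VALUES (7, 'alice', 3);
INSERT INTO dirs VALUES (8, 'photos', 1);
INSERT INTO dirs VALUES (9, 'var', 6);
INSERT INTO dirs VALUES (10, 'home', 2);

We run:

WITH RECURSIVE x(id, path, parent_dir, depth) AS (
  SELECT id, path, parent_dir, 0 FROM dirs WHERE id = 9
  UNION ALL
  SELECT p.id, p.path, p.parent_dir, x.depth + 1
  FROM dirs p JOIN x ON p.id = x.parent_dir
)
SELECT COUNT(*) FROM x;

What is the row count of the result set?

6

Base: id=9 (var), parent_dir=6, depth 0.
Iteration 1: join on id=6 -> docs (id 6, parent_dir=5, depth 1).
Iteration 2: join on id=5 -> build (id 5, parent_dir=3, depth 2).
Iteration 3: join on id=3 -> cache (id 3, parent_dir=2, depth 3).
Iteration 4: join on id=2 -> etc (id 2, parent_dir=1, depth 4).
Iteration 5: join on id=1 -> proj (id 1, parent_dir=NULL, depth 5).
Iteration 6: parent_dir is NULL; no match; recursion stops.
Total rows emitted: 6.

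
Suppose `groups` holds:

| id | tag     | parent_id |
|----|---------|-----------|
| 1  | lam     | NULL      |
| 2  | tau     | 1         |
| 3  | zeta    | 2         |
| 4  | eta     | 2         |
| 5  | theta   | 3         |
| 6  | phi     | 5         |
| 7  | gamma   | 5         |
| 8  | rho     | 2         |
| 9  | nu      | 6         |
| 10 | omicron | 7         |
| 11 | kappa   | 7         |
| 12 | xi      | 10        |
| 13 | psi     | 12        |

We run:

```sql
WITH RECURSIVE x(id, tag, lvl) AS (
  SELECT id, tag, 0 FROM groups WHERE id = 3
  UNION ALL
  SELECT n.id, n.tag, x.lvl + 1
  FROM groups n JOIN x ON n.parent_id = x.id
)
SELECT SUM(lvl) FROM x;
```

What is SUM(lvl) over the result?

23

Base: id=3 (zeta) at lvl 0.
Iteration 1: rows with parent_id in {3} -> theta (id 5, lvl 1).
Iteration 2: rows with parent_id in {5} -> phi (id 6, lvl 2), gamma (id 7, lvl 2).
Iteration 3: rows with parent_id in {6,7} -> nu (id 9, lvl 3), omicron (id 10, lvl 3), kappa (id 11, lvl 3).
Iteration 4: rows with parent_id in {9,10,11} -> xi (id 12, lvl 4).
Iteration 5: rows with parent_id in {12} -> psi (id 13, lvl 5).
Iteration 6: no rows with parent_id in {13}; recursion stops.
SUM(lvl) = 0 + 1 + 2 + 2 + 3 + 3 + 3 + 4 + 5 = 23.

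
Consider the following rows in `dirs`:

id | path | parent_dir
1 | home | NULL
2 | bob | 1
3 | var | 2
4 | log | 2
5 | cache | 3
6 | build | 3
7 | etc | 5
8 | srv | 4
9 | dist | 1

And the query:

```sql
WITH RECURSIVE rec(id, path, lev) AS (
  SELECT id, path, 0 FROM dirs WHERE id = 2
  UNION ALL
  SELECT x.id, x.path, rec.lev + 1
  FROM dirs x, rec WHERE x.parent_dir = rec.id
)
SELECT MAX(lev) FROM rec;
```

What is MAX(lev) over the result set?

3

Base: id=2 (bob) at lev 0.
Iteration 1: rows with parent_dir in {2} -> var (id 3, lev 1), log (id 4, lev 1).
Iteration 2: rows with parent_dir in {3,4} -> cache (id 5, lev 2), build (id 6, lev 2), srv (id 8, lev 2).
Iteration 3: rows with parent_dir in {5,6,8} -> etc (id 7, lev 3).
Iteration 4: no rows with parent_dir in {7}; recursion stops.
lev values: 0, 1, 1, 2, 2, 2, 3; the maximum is 3.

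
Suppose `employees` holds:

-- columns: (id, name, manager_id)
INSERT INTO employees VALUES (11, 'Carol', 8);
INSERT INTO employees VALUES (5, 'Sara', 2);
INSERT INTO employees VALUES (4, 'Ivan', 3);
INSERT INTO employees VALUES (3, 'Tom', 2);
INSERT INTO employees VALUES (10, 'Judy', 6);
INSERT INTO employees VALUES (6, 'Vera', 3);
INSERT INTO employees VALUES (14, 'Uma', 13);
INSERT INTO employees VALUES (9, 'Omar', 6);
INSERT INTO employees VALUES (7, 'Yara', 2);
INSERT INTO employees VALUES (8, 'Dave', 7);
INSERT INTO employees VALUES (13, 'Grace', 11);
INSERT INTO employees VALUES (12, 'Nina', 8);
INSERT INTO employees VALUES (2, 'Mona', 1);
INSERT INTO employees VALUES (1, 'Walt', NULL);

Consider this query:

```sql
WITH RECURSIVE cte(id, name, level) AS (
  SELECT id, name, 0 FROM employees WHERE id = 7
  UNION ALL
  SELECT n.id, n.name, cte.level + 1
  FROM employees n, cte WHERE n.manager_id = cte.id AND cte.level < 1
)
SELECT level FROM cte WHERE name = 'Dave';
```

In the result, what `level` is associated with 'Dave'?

Base: id=7 (Yara) at level 0.
Iteration 1: rows with manager_id in {7} -> Dave (id 8, level 1).
Iteration 2: level < 1 fails for all current rows; recursion stops.

1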